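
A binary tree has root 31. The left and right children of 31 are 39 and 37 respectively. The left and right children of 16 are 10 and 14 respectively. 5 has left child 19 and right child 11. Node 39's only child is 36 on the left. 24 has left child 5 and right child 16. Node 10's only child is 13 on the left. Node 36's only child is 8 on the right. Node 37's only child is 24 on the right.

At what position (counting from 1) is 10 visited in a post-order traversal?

8

Post-order visits the left subtree, then the right subtree, then the node.
At 31: go left to 39.
  At 39: go left to 36.
    At 36: no left child.
    At 36: go right to 8.
      8 is a leaf — visit 8.
    Visit 36.
  At 39: no right child.
  Visit 39.
At 31: go right to 37.
  At 37: no left child.
  At 37: go right to 24.
    At 24: go left to 5.
      At 5: go left to 19.
        19 is a leaf — visit 19.
      At 5: go right to 11.
        11 is a leaf — visit 11.
      Visit 5.
    At 24: go right to 16.
      At 16: go left to 10.
        At 10: go left to 13.
          13 is a leaf — visit 13.
        At 10: no right child.
        Visit 10.
      At 16: go right to 14.
        14 is a leaf — visit 14.
      Visit 16.
    Visit 24.
  Visit 37.
Visit 31.
Full post-order sequence: 8, 36, 39, 19, 11, 5, 13, 10, 14, 16, 24, 37, 31.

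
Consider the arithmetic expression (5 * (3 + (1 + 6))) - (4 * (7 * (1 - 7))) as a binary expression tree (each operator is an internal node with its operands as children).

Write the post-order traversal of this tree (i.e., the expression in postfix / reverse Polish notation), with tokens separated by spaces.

5 3 1 6 + + * 4 7 1 7 - * * -

Post-order on an expression tree gives postfix notation: for each operator, emit left operand, right operand, then the operator.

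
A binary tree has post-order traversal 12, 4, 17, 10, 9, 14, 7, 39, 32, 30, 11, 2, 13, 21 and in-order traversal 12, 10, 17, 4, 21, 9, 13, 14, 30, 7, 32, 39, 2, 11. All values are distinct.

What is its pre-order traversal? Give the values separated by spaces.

The last element of post-order is the root; it splits in-order into left and right subtrees.
Root 21: left subtree has 4 nodes {12, 10, 17, 4}, right has 9 {9, 13, 14, 30, 7, 32, 39, 2, 11}.
  Root 10: left subtree has 1 node {12}, right has 2 {17, 4}.
    Root 17: left subtree has 0 nodes { }, right has 1 {4}.
  Root 13: left subtree has 1 node {9}, right has 7 {14, 30, 7, 32, 39, 2, 11}.
    Root 2: left subtree has 5 nodes {14, 30, 7, 32, 39}, right has 1 {11}.
      Root 30: left subtree has 1 node {14}, right has 3 {7, 32, 39}.
        Root 32: left subtree has 1 node {7}, right has 1 {39}.

21 10 12 17 4 13 9 2 30 14 32 7 39 11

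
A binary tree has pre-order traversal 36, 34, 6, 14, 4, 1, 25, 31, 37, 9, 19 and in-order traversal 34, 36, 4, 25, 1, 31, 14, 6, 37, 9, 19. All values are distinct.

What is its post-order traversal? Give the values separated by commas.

The first element of pre-order is the root; it splits in-order into left and right subtrees.
Root 36: left subtree has 1 node {34}, right has 9 {4, 25, 1, 31, 14, 6, 37, 9, 19}.
  Root 6: left subtree has 5 nodes {4, 25, 1, 31, 14}, right has 3 {37, 9, 19}.
    Root 14: left subtree has 4 nodes {4, 25, 1, 31}, right has 0 { }.
      Root 4: left subtree has 0 nodes { }, right has 3 {25, 1, 31}.
        Root 1: left subtree has 1 node {25}, right has 1 {31}.
    Root 37: left subtree has 0 nodes { }, right has 2 {9, 19}.
      Root 9: left subtree has 0 nodes { }, right has 1 {19}.

34, 25, 31, 1, 4, 14, 19, 9, 37, 6, 36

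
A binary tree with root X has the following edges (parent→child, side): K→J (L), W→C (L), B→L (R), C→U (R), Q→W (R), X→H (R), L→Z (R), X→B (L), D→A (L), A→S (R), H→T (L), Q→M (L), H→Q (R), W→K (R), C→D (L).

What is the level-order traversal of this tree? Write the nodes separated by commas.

Level-order visits nodes level by level from the root, left to right within each level.
Level 0: X
Level 1: B, H
Level 2: L, T, Q
Level 3: Z, M, W
Level 4: C, K
Level 5: D, U, J
Level 6: A
Level 7: S

X, B, H, L, T, Q, Z, M, W, C, K, D, U, J, A, S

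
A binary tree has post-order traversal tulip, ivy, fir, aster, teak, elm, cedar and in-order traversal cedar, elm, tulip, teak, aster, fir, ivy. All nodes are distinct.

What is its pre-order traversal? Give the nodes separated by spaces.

The last element of post-order is the root; it splits in-order into left and right subtrees.
Root cedar: left subtree has 0 nodes { }, right has 6 {elm, tulip, teak, aster, fir, ivy}.
  Root elm: left subtree has 0 nodes { }, right has 5 {tulip, teak, aster, fir, ivy}.
    Root teak: left subtree has 1 node {tulip}, right has 3 {aster, fir, ivy}.
      Root aster: left subtree has 0 nodes { }, right has 2 {fir, ivy}.
        Root fir: left subtree has 0 nodes { }, right has 1 {ivy}.

cedar elm teak tulip aster fir ivy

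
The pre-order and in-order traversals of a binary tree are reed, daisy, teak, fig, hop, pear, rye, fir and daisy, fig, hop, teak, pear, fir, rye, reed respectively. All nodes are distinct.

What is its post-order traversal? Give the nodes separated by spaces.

hop fig fir rye pear teak daisy reed

The first element of pre-order is the root; it splits in-order into left and right subtrees.
Root reed: left subtree has 7 nodes {daisy, fig, hop, teak, pear, fir, rye}, right has 0 { }.
  Root daisy: left subtree has 0 nodes { }, right has 6 {fig, hop, teak, pear, fir, rye}.
    Root teak: left subtree has 2 nodes {fig, hop}, right has 3 {pear, fir, rye}.
      Root fig: left subtree has 0 nodes { }, right has 1 {hop}.
      Root pear: left subtree has 0 nodes { }, right has 2 {fir, rye}.
        Root rye: left subtree has 1 node {fir}, right has 0 { }.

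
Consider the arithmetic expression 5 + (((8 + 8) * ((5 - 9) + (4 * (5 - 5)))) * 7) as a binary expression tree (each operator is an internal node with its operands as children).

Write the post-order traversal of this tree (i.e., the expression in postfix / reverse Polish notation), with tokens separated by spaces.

5 8 8 + 5 9 - 4 5 5 - * + * 7 * +

Post-order on an expression tree gives postfix notation: for each operator, emit left operand, right operand, then the operator.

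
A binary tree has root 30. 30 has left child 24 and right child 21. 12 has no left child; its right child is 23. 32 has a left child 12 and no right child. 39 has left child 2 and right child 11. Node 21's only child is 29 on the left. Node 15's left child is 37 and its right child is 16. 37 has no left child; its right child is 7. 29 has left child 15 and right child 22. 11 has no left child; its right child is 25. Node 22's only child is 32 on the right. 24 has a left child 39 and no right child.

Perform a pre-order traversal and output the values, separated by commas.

Pre-order visits the node, then its left subtree, then its right subtree.
Visit 30.
At 30: go left to 24.
  Visit 24.
  At 24: go left to 39.
    Visit 39.
    At 39: go left to 2.
      2 is a leaf — visit 2.
    At 39: go right to 11.
      Visit 11.
      At 11: no left child.
      At 11: go right to 25.
        25 is a leaf — visit 25.
  At 24: no right child.
At 30: go right to 21.
  Visit 21.
  At 21: go left to 29.
    Visit 29.
    At 29: go left to 15.
      Visit 15.
      At 15: go left to 37.
        Visit 37.
        At 37: no left child.
        At 37: go right to 7.
          7 is a leaf — visit 7.
      At 15: go right to 16.
        16 is a leaf — visit 16.
    At 29: go right to 22.
      Visit 22.
      At 22: no left child.
      At 22: go right to 32.
        Visit 32.
        At 32: go left to 12.
          Visit 12.
          At 12: no left child.
          At 12: go right to 23.
            23 is a leaf — visit 23.
        At 32: no right child.
  At 21: no right child.

30, 24, 39, 2, 11, 25, 21, 29, 15, 37, 7, 16, 22, 32, 12, 23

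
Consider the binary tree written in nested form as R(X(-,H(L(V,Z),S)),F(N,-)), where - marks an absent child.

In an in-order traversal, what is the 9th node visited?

In-order visits the left subtree, then the node, then the right subtree.
At R: go left to X.
  At X: no left child.
  Visit X.
  At X: go right to H.
    At H: go left to L.
      At L: go left to V.
        V is a leaf — visit V.
      Visit L.
      At L: go right to Z.
        Z is a leaf — visit Z.
    Visit H.
    At H: go right to S.
      S is a leaf — visit S.
Visit R.
At R: go right to F.
  At F: go left to N.
    N is a leaf — visit N.
  Visit F.
  At F: no right child.
Full in-order sequence: X, V, L, Z, H, S, R, N, F.

F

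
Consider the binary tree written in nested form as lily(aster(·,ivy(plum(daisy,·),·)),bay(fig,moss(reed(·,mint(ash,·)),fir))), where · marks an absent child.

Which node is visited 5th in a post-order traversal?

Post-order visits the left subtree, then the right subtree, then the node.
At lily: go left to aster.
  At aster: no left child.
  At aster: go right to ivy.
    At ivy: go left to plum.
      At plum: go left to daisy.
        daisy is a leaf — visit daisy.
      At plum: no right child.
      Visit plum.
    At ivy: no right child.
    Visit ivy.
  Visit aster.
At lily: go right to bay.
  At bay: go left to fig.
    fig is a leaf — visit fig.
  At bay: go right to moss.
    At moss: go left to reed.
      At reed: no left child.
      At reed: go right to mint.
        At mint: go left to ash.
          ash is a leaf — visit ash.
        At mint: no right child.
        Visit mint.
      Visit reed.
    At moss: go right to fir.
      fir is a leaf — visit fir.
    Visit moss.
  Visit bay.
Visit lily.
Full post-order sequence: daisy, plum, ivy, aster, fig, ash, mint, reed, fir, moss, bay, lily.

fig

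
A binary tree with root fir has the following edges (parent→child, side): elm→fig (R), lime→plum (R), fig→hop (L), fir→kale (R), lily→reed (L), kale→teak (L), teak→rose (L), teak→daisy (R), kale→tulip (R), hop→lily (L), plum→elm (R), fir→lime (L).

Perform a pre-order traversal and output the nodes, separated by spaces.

fir lime plum elm fig hop lily reed kale teak rose daisy tulip

Pre-order visits the node, then its left subtree, then its right subtree.
Visit fir.
At fir: go left to lime.
  Visit lime.
  At lime: no left child.
  At lime: go right to plum.
    Visit plum.
    At plum: no left child.
    At plum: go right to elm.
      Visit elm.
      At elm: no left child.
      At elm: go right to fig.
        Visit fig.
        At fig: go left to hop.
          Visit hop.
          At hop: go left to lily.
            Visit lily.
            At lily: go left to reed.
              reed is a leaf — visit reed.
            At lily: no right child.
          At hop: no right child.
        At fig: no right child.
At fir: go right to kale.
  Visit kale.
  At kale: go left to teak.
    Visit teak.
    At teak: go left to rose.
      rose is a leaf — visit rose.
    At teak: go right to daisy.
      daisy is a leaf — visit daisy.
  At kale: go right to tulip.
    tulip is a leaf — visit tulip.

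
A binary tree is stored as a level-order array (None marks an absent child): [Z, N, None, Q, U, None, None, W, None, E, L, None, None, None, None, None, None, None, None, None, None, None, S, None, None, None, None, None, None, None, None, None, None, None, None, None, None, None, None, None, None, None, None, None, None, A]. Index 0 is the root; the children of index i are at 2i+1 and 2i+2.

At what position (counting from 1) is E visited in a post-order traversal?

Post-order visits the left subtree, then the right subtree, then the node.
At Z: go left to N.
  At N: go left to Q.
    At Q: go left to W.
      W is a leaf — visit W.
    At Q: no right child.
    Visit Q.
  At N: go right to U.
    At U: go left to E.
      E is a leaf — visit E.
    At U: go right to L.
      At L: no left child.
      At L: go right to S.
        At S: go left to A.
          A is a leaf — visit A.
        At S: no right child.
        Visit S.
      Visit L.
    Visit U.
  Visit N.
At Z: no right child.
Visit Z.
Full post-order sequence: W, Q, E, A, S, L, U, N, Z.

3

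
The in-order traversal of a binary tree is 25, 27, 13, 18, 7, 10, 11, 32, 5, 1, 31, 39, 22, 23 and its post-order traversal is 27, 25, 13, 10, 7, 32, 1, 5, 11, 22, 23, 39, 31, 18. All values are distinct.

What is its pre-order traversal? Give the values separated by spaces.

18 13 25 27 31 11 7 10 5 32 1 39 23 22

The last element of post-order is the root; it splits in-order into left and right subtrees.
Root 18: left subtree has 3 nodes {25, 27, 13}, right has 10 {7, 10, 11, 32, 5, 1, 31, 39, 22, 23}.
  Root 13: left subtree has 2 nodes {25, 27}, right has 0 { }.
    Root 25: left subtree has 0 nodes { }, right has 1 {27}.
  Root 31: left subtree has 6 nodes {7, 10, 11, 32, 5, 1}, right has 3 {39, 22, 23}.
    Root 11: left subtree has 2 nodes {7, 10}, right has 3 {32, 5, 1}.
      Root 7: left subtree has 0 nodes { }, right has 1 {10}.
      Root 5: left subtree has 1 node {32}, right has 1 {1}.
    Root 39: left subtree has 0 nodes { }, right has 2 {22, 23}.
      Root 23: left subtree has 1 node {22}, right has 0 { }.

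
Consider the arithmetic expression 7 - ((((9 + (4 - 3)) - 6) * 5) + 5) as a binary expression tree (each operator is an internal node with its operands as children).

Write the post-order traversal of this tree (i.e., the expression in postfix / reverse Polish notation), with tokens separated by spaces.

7 9 4 3 - + 6 - 5 * 5 + -

Post-order on an expression tree gives postfix notation: for each operator, emit left operand, right operand, then the operator.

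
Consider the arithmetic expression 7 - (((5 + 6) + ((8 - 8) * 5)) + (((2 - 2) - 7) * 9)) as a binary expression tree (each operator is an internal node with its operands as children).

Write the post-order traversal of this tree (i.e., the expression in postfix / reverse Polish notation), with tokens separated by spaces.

7 5 6 + 8 8 - 5 * + 2 2 - 7 - 9 * + -

Post-order on an expression tree gives postfix notation: for each operator, emit left operand, right operand, then the operator.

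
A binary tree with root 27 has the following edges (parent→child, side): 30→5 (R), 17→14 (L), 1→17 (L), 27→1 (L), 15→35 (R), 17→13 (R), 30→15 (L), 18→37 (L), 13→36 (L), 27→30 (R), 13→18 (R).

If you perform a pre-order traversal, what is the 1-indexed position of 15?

10

Pre-order visits the node, then its left subtree, then its right subtree.
Visit 27.
At 27: go left to 1.
  Visit 1.
  At 1: go left to 17.
    Visit 17.
    At 17: go left to 14.
      14 is a leaf — visit 14.
    At 17: go right to 13.
      Visit 13.
      At 13: go left to 36.
        36 is a leaf — visit 36.
      At 13: go right to 18.
        Visit 18.
        At 18: go left to 37.
          37 is a leaf — visit 37.
        At 18: no right child.
  At 1: no right child.
At 27: go right to 30.
  Visit 30.
  At 30: go left to 15.
    Visit 15.
    At 15: no left child.
    At 15: go right to 35.
      35 is a leaf — visit 35.
  At 30: go right to 5.
    5 is a leaf — visit 5.
Full pre-order sequence: 27, 1, 17, 14, 13, 36, 18, 37, 30, 15, 35, 5.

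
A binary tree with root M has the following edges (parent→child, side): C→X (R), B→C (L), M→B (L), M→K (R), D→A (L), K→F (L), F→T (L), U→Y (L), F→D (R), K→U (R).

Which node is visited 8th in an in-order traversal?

D

In-order visits the left subtree, then the node, then the right subtree.
At M: go left to B.
  At B: go left to C.
    At C: no left child.
    Visit C.
    At C: go right to X.
      X is a leaf — visit X.
  Visit B.
  At B: no right child.
Visit M.
At M: go right to K.
  At K: go left to F.
    At F: go left to T.
      T is a leaf — visit T.
    Visit F.
    At F: go right to D.
      At D: go left to A.
        A is a leaf — visit A.
      Visit D.
      At D: no right child.
  Visit K.
  At K: go right to U.
    At U: go left to Y.
      Y is a leaf — visit Y.
    Visit U.
    At U: no right child.
Full in-order sequence: C, X, B, M, T, F, A, D, K, Y, U.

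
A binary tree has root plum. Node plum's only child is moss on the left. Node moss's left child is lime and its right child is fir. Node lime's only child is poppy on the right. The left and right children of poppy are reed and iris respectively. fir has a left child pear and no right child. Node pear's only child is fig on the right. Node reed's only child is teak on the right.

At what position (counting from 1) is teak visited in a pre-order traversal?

Pre-order visits the node, then its left subtree, then its right subtree.
Visit plum.
At plum: go left to moss.
  Visit moss.
  At moss: go left to lime.
    Visit lime.
    At lime: no left child.
    At lime: go right to poppy.
      Visit poppy.
      At poppy: go left to reed.
        Visit reed.
        At reed: no left child.
        At reed: go right to teak.
          teak is a leaf — visit teak.
      At poppy: go right to iris.
        iris is a leaf — visit iris.
  At moss: go right to fir.
    Visit fir.
    At fir: go left to pear.
      Visit pear.
      At pear: no left child.
      At pear: go right to fig.
        fig is a leaf — visit fig.
    At fir: no right child.
At plum: no right child.
Full pre-order sequence: plum, moss, lime, poppy, reed, teak, iris, fir, pear, fig.

6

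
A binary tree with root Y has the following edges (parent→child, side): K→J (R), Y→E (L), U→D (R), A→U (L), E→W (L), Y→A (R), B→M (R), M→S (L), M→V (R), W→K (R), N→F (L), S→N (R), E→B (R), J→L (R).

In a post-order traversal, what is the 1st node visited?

L

Post-order visits the left subtree, then the right subtree, then the node.
At Y: go left to E.
  At E: go left to W.
    At W: no left child.
    At W: go right to K.
      At K: no left child.
      At K: go right to J.
        At J: no left child.
        At J: go right to L.
          L is a leaf — visit L.
        Visit J.
      Visit K.
    Visit W.
  At E: go right to B.
    At B: no left child.
    At B: go right to M.
      At M: go left to S.
        At S: no left child.
        At S: go right to N.
          At N: go left to F.
            F is a leaf — visit F.
          At N: no right child.
          Visit N.
        Visit S.
      At M: go right to V.
        V is a leaf — visit V.
      Visit M.
    Visit B.
  Visit E.
At Y: go right to A.
  At A: go left to U.
    At U: no left child.
    At U: go right to D.
      D is a leaf — visit D.
    Visit U.
  At A: no right child.
  Visit A.
Visit Y.
Full post-order sequence: L, J, K, W, F, N, S, V, M, B, E, D, U, A, Y.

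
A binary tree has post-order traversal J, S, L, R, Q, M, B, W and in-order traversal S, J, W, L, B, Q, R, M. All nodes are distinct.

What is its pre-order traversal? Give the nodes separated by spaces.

The last element of post-order is the root; it splits in-order into left and right subtrees.
Root W: left subtree has 2 nodes {S, J}, right has 5 {L, B, Q, R, M}.
  Root S: left subtree has 0 nodes { }, right has 1 {J}.
  Root B: left subtree has 1 node {L}, right has 3 {Q, R, M}.
    Root M: left subtree has 2 nodes {Q, R}, right has 0 { }.
      Root Q: left subtree has 0 nodes { }, right has 1 {R}.

W S J B L M Q R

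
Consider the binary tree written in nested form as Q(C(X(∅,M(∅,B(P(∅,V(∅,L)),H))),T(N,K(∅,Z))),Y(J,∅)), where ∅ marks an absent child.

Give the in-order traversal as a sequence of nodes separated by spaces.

In-order visits the left subtree, then the node, then the right subtree.
At Q: go left to C.
  At C: go left to X.
    At X: no left child.
    Visit X.
    At X: go right to M.
      At M: no left child.
      Visit M.
      At M: go right to B.
        At B: go left to P.
          At P: no left child.
          Visit P.
          At P: go right to V.
            At V: no left child.
            Visit V.
            At V: go right to L.
              L is a leaf — visit L.
        Visit B.
        At B: go right to H.
          H is a leaf — visit H.
  Visit C.
  At C: go right to T.
    At T: go left to N.
      N is a leaf — visit N.
    Visit T.
    At T: go right to K.
      At K: no left child.
      Visit K.
      At K: go right to Z.
        Z is a leaf — visit Z.
Visit Q.
At Q: go right to Y.
  At Y: go left to J.
    J is a leaf — visit J.
  Visit Y.
  At Y: no right child.

X M P V L B H C N T K Z Q J Y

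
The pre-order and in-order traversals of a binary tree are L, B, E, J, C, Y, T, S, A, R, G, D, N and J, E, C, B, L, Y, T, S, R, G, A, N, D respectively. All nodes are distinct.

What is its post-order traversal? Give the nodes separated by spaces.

J C E B G R N D A S T Y L

The first element of pre-order is the root; it splits in-order into left and right subtrees.
Root L: left subtree has 4 nodes {J, E, C, B}, right has 8 {Y, T, S, R, G, A, N, D}.
  Root B: left subtree has 3 nodes {J, E, C}, right has 0 { }.
    Root E: left subtree has 1 node {J}, right has 1 {C}.
  Root Y: left subtree has 0 nodes { }, right has 7 {T, S, R, G, A, N, D}.
    Root T: left subtree has 0 nodes { }, right has 6 {S, R, G, A, N, D}.
      Root S: left subtree has 0 nodes { }, right has 5 {R, G, A, N, D}.
        Root A: left subtree has 2 nodes {R, G}, right has 2 {N, D}.
          Root R: left subtree has 0 nodes { }, right has 1 {G}.
          Root D: left subtree has 1 node {N}, right has 0 { }.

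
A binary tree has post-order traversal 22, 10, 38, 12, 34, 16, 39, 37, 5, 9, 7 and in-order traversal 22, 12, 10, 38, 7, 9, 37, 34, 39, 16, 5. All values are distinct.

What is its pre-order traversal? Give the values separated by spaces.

The last element of post-order is the root; it splits in-order into left and right subtrees.
Root 7: left subtree has 4 nodes {22, 12, 10, 38}, right has 6 {9, 37, 34, 39, 16, 5}.
  Root 12: left subtree has 1 node {22}, right has 2 {10, 38}.
    Root 38: left subtree has 1 node {10}, right has 0 { }.
  Root 9: left subtree has 0 nodes { }, right has 5 {37, 34, 39, 16, 5}.
    Root 5: left subtree has 4 nodes {37, 34, 39, 16}, right has 0 { }.
      Root 37: left subtree has 0 nodes { }, right has 3 {34, 39, 16}.
        Root 39: left subtree has 1 node {34}, right has 1 {16}.

7 12 22 38 10 9 5 37 39 34 16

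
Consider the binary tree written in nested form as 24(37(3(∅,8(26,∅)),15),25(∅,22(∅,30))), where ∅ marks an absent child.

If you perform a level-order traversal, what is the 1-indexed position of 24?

1

Level-order visits nodes level by level from the root, left to right within each level.
Level 0: 24
Level 1: 37, 25
Level 2: 3, 15, 22
Level 3: 8, 30
Level 4: 26
Full level-order sequence: 24, 37, 25, 3, 15, 22, 8, 30, 26.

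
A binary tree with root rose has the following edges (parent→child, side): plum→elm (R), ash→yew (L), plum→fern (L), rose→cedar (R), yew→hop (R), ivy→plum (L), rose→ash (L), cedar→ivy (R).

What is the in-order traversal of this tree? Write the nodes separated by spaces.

yew hop ash rose cedar fern plum elm ivy

In-order visits the left subtree, then the node, then the right subtree.
At rose: go left to ash.
  At ash: go left to yew.
    At yew: no left child.
    Visit yew.
    At yew: go right to hop.
      hop is a leaf — visit hop.
  Visit ash.
  At ash: no right child.
Visit rose.
At rose: go right to cedar.
  At cedar: no left child.
  Visit cedar.
  At cedar: go right to ivy.
    At ivy: go left to plum.
      At plum: go left to fern.
        fern is a leaf — visit fern.
      Visit plum.
      At plum: go right to elm.
        elm is a leaf — visit elm.
    Visit ivy.
    At ivy: no right child.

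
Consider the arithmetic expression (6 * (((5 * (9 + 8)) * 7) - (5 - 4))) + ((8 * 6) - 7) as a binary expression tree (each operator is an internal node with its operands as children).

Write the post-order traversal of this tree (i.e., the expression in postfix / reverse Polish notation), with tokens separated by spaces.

6 5 9 8 + * 7 * 5 4 - - * 8 6 * 7 - +

Post-order on an expression tree gives postfix notation: for each operator, emit left operand, right operand, then the operator.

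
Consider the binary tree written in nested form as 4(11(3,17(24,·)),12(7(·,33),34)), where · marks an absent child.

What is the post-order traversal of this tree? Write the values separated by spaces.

Post-order visits the left subtree, then the right subtree, then the node.
At 4: go left to 11.
  At 11: go left to 3.
    3 is a leaf — visit 3.
  At 11: go right to 17.
    At 17: go left to 24.
      24 is a leaf — visit 24.
    At 17: no right child.
    Visit 17.
  Visit 11.
At 4: go right to 12.
  At 12: go left to 7.
    At 7: no left child.
    At 7: go right to 33.
      33 is a leaf — visit 33.
    Visit 7.
  At 12: go right to 34.
    34 is a leaf — visit 34.
  Visit 12.
Visit 4.

3 24 17 11 33 7 34 12 4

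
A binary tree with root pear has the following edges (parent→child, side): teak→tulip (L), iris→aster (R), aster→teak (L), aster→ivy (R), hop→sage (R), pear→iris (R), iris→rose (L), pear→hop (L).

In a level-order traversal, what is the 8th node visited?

ivy

Level-order visits nodes level by level from the root, left to right within each level.
Level 0: pear
Level 1: hop, iris
Level 2: sage, rose, aster
Level 3: teak, ivy
Level 4: tulip
Full level-order sequence: pear, hop, iris, sage, rose, aster, teak, ivy, tulip.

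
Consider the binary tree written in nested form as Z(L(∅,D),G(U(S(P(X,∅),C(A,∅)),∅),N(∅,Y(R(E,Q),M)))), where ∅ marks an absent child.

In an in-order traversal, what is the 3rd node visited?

Z

In-order visits the left subtree, then the node, then the right subtree.
At Z: go left to L.
  At L: no left child.
  Visit L.
  At L: go right to D.
    D is a leaf — visit D.
Visit Z.
At Z: go right to G.
  At G: go left to U.
    At U: go left to S.
      At S: go left to P.
        At P: go left to X.
          X is a leaf — visit X.
        Visit P.
        At P: no right child.
      Visit S.
      At S: go right to C.
        At C: go left to A.
          A is a leaf — visit A.
        Visit C.
        At C: no right child.
    Visit U.
    At U: no right child.
  Visit G.
  At G: go right to N.
    At N: no left child.
    Visit N.
    At N: go right to Y.
      At Y: go left to R.
        At R: go left to E.
          E is a leaf — visit E.
        Visit R.
        At R: go right to Q.
          Q is a leaf — visit Q.
      Visit Y.
      At Y: go right to M.
        M is a leaf — visit M.
Full in-order sequence: L, D, Z, X, P, S, A, C, U, G, N, E, R, Q, Y, M.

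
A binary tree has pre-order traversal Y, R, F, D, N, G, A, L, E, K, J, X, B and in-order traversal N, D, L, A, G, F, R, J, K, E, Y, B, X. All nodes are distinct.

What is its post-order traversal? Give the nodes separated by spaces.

The first element of pre-order is the root; it splits in-order into left and right subtrees.
Root Y: left subtree has 10 nodes {N, D, L, A, G, F, R, J, K, E}, right has 2 {B, X}.
  Root R: left subtree has 6 nodes {N, D, L, A, G, F}, right has 3 {J, K, E}.
    Root F: left subtree has 5 nodes {N, D, L, A, G}, right has 0 { }.
      Root D: left subtree has 1 node {N}, right has 3 {L, A, G}.
        Root G: left subtree has 2 nodes {L, A}, right has 0 { }.
          Root A: left subtree has 1 node {L}, right has 0 { }.
    Root E: left subtree has 2 nodes {J, K}, right has 0 { }.
      Root K: left subtree has 1 node {J}, right has 0 { }.
  Root X: left subtree has 1 node {B}, right has 0 { }.

N L A G D F J K E R B X Y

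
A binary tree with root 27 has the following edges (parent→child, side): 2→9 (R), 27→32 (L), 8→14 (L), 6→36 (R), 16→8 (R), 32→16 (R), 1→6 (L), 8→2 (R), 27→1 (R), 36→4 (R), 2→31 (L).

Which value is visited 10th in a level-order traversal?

4

Level-order visits nodes level by level from the root, left to right within each level.
Level 0: 27
Level 1: 32, 1
Level 2: 16, 6
Level 3: 8, 36
Level 4: 14, 2, 4
Level 5: 31, 9
Full level-order sequence: 27, 32, 1, 16, 6, 8, 36, 14, 2, 4, 31, 9.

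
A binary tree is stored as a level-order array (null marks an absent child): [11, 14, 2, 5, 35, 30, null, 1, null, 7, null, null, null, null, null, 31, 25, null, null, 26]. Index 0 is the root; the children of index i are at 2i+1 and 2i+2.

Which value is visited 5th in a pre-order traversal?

Pre-order visits the node, then its left subtree, then its right subtree.
Visit 11.
At 11: go left to 14.
  Visit 14.
  At 14: go left to 5.
    Visit 5.
    At 5: go left to 1.
      Visit 1.
      At 1: go left to 31.
        31 is a leaf — visit 31.
      At 1: go right to 25.
        25 is a leaf — visit 25.
    At 5: no right child.
  At 14: go right to 35.
    Visit 35.
    At 35: go left to 7.
      Visit 7.
      At 7: go left to 26.
        26 is a leaf — visit 26.
      At 7: no right child.
    At 35: no right child.
At 11: go right to 2.
  Visit 2.
  At 2: go left to 30.
    30 is a leaf — visit 30.
  At 2: no right child.
Full pre-order sequence: 11, 14, 5, 1, 31, 25, 35, 7, 26, 2, 30.

31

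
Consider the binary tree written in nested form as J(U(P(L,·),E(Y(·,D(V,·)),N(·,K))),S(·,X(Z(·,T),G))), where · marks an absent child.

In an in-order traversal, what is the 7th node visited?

In-order visits the left subtree, then the node, then the right subtree.
At J: go left to U.
  At U: go left to P.
    At P: go left to L.
      L is a leaf — visit L.
    Visit P.
    At P: no right child.
  Visit U.
  At U: go right to E.
    At E: go left to Y.
      At Y: no left child.
      Visit Y.
      At Y: go right to D.
        At D: go left to V.
          V is a leaf — visit V.
        Visit D.
        At D: no right child.
    Visit E.
    At E: go right to N.
      At N: no left child.
      Visit N.
      At N: go right to K.
        K is a leaf — visit K.
Visit J.
At J: go right to S.
  At S: no left child.
  Visit S.
  At S: go right to X.
    At X: go left to Z.
      At Z: no left child.
      Visit Z.
      At Z: go right to T.
        T is a leaf — visit T.
    Visit X.
    At X: go right to G.
      G is a leaf — visit G.
Full in-order sequence: L, P, U, Y, V, D, E, N, K, J, S, Z, T, X, G.

E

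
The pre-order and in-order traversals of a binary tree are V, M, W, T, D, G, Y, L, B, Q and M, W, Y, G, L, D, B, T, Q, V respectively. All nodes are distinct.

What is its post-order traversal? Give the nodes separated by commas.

The first element of pre-order is the root; it splits in-order into left and right subtrees.
Root V: left subtree has 9 nodes {M, W, Y, G, L, D, B, T, Q}, right has 0 { }.
  Root M: left subtree has 0 nodes { }, right has 8 {W, Y, G, L, D, B, T, Q}.
    Root W: left subtree has 0 nodes { }, right has 7 {Y, G, L, D, B, T, Q}.
      Root T: left subtree has 5 nodes {Y, G, L, D, B}, right has 1 {Q}.
        Root D: left subtree has 3 nodes {Y, G, L}, right has 1 {B}.
          Root G: left subtree has 1 node {Y}, right has 1 {L}.

Y, L, G, B, D, Q, T, W, M, V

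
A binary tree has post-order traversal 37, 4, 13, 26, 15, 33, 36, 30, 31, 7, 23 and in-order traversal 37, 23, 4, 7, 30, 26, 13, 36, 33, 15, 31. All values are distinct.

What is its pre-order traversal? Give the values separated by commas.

The last element of post-order is the root; it splits in-order into left and right subtrees.
Root 23: left subtree has 1 node {37}, right has 9 {4, 7, 30, 26, 13, 36, 33, 15, 31}.
  Root 7: left subtree has 1 node {4}, right has 7 {30, 26, 13, 36, 33, 15, 31}.
    Root 31: left subtree has 6 nodes {30, 26, 13, 36, 33, 15}, right has 0 { }.
      Root 30: left subtree has 0 nodes { }, right has 5 {26, 13, 36, 33, 15}.
        Root 36: left subtree has 2 nodes {26, 13}, right has 2 {33, 15}.
          Root 26: left subtree has 0 nodes { }, right has 1 {13}.
          Root 33: left subtree has 0 nodes { }, right has 1 {15}.

23, 37, 7, 4, 31, 30, 36, 26, 13, 33, 15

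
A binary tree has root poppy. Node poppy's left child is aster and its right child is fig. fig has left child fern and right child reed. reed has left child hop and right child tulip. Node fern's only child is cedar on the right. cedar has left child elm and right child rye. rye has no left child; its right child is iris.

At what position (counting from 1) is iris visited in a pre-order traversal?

8

Pre-order visits the node, then its left subtree, then its right subtree.
Visit poppy.
At poppy: go left to aster.
  aster is a leaf — visit aster.
At poppy: go right to fig.
  Visit fig.
  At fig: go left to fern.
    Visit fern.
    At fern: no left child.
    At fern: go right to cedar.
      Visit cedar.
      At cedar: go left to elm.
        elm is a leaf — visit elm.
      At cedar: go right to rye.
        Visit rye.
        At rye: no left child.
        At rye: go right to iris.
          iris is a leaf — visit iris.
  At fig: go right to reed.
    Visit reed.
    At reed: go left to hop.
      hop is a leaf — visit hop.
    At reed: go right to tulip.
      tulip is a leaf — visit tulip.
Full pre-order sequence: poppy, aster, fig, fern, cedar, elm, rye, iris, reed, hop, tulip.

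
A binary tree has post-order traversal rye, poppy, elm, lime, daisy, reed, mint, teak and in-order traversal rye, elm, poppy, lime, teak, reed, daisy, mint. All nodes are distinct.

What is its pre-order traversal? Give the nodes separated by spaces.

The last element of post-order is the root; it splits in-order into left and right subtrees.
Root teak: left subtree has 4 nodes {rye, elm, poppy, lime}, right has 3 {reed, daisy, mint}.
  Root lime: left subtree has 3 nodes {rye, elm, poppy}, right has 0 { }.
    Root elm: left subtree has 1 node {rye}, right has 1 {poppy}.
  Root mint: left subtree has 2 nodes {reed, daisy}, right has 0 { }.
    Root reed: left subtree has 0 nodes { }, right has 1 {daisy}.

teak lime elm rye poppy mint reed daisy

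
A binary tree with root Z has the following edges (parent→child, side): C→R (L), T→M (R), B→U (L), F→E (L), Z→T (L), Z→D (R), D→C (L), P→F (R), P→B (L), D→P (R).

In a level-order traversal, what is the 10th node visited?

Level-order visits nodes level by level from the root, left to right within each level.
Level 0: Z
Level 1: T, D
Level 2: M, C, P
Level 3: R, B, F
Level 4: U, E
Full level-order sequence: Z, T, D, M, C, P, R, B, F, U, E.

U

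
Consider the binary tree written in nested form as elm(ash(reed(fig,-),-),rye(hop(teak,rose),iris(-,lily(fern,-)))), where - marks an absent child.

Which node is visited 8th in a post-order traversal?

Post-order visits the left subtree, then the right subtree, then the node.
At elm: go left to ash.
  At ash: go left to reed.
    At reed: go left to fig.
      fig is a leaf — visit fig.
    At reed: no right child.
    Visit reed.
  At ash: no right child.
  Visit ash.
At elm: go right to rye.
  At rye: go left to hop.
    At hop: go left to teak.
      teak is a leaf — visit teak.
    At hop: go right to rose.
      rose is a leaf — visit rose.
    Visit hop.
  At rye: go right to iris.
    At iris: no left child.
    At iris: go right to lily.
      At lily: go left to fern.
        fern is a leaf — visit fern.
      At lily: no right child.
      Visit lily.
    Visit iris.
  Visit rye.
Visit elm.
Full post-order sequence: fig, reed, ash, teak, rose, hop, fern, lily, iris, rye, elm.

lily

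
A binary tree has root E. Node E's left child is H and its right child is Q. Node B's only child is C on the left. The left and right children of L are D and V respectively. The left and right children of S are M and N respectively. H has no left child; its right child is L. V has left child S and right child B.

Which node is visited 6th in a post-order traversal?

B

Post-order visits the left subtree, then the right subtree, then the node.
At E: go left to H.
  At H: no left child.
  At H: go right to L.
    At L: go left to D.
      D is a leaf — visit D.
    At L: go right to V.
      At V: go left to S.
        At S: go left to M.
          M is a leaf — visit M.
        At S: go right to N.
          N is a leaf — visit N.
        Visit S.
      At V: go right to B.
        At B: go left to C.
          C is a leaf — visit C.
        At B: no right child.
        Visit B.
      Visit V.
    Visit L.
  Visit H.
At E: go right to Q.
  Q is a leaf — visit Q.
Visit E.
Full post-order sequence: D, M, N, S, C, B, V, L, H, Q, E.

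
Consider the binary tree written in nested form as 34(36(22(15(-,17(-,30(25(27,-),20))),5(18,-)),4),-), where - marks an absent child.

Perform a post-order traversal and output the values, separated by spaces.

27 25 20 30 17 15 18 5 22 4 36 34

Post-order visits the left subtree, then the right subtree, then the node.
At 34: go left to 36.
  At 36: go left to 22.
    At 22: go left to 15.
      At 15: no left child.
      At 15: go right to 17.
        At 17: no left child.
        At 17: go right to 30.
          At 30: go left to 25.
            At 25: go left to 27.
              27 is a leaf — visit 27.
            At 25: no right child.
            Visit 25.
          At 30: go right to 20.
            20 is a leaf — visit 20.
          Visit 30.
        Visit 17.
      Visit 15.
    At 22: go right to 5.
      At 5: go left to 18.
        18 is a leaf — visit 18.
      At 5: no right child.
      Visit 5.
    Visit 22.
  At 36: go right to 4.
    4 is a leaf — visit 4.
  Visit 36.
At 34: no right child.
Visit 34.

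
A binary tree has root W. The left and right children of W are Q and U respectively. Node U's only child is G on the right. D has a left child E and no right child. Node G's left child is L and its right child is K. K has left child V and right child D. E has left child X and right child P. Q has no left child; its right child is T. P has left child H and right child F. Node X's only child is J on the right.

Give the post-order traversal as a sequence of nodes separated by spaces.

T Q L V J X H F P E D K G U W

Post-order visits the left subtree, then the right subtree, then the node.
At W: go left to Q.
  At Q: no left child.
  At Q: go right to T.
    T is a leaf — visit T.
  Visit Q.
At W: go right to U.
  At U: no left child.
  At U: go right to G.
    At G: go left to L.
      L is a leaf — visit L.
    At G: go right to K.
      At K: go left to V.
        V is a leaf — visit V.
      At K: go right to D.
        At D: go left to E.
          At E: go left to X.
            At X: no left child.
            At X: go right to J.
              J is a leaf — visit J.
            Visit X.
          At E: go right to P.
            At P: go left to H.
              H is a leaf — visit H.
            At P: go right to F.
              F is a leaf — visit F.
            Visit P.
          Visit E.
        At D: no right child.
        Visit D.
      Visit K.
    Visit G.
  Visit U.
Visit W.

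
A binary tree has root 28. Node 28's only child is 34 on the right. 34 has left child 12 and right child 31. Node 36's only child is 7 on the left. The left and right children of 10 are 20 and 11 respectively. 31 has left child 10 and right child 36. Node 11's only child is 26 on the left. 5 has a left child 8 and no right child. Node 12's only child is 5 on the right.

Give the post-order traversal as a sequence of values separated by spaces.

8 5 12 20 26 11 10 7 36 31 34 28

Post-order visits the left subtree, then the right subtree, then the node.
At 28: no left child.
At 28: go right to 34.
  At 34: go left to 12.
    At 12: no left child.
    At 12: go right to 5.
      At 5: go left to 8.
        8 is a leaf — visit 8.
      At 5: no right child.
      Visit 5.
    Visit 12.
  At 34: go right to 31.
    At 31: go left to 10.
      At 10: go left to 20.
        20 is a leaf — visit 20.
      At 10: go right to 11.
        At 11: go left to 26.
          26 is a leaf — visit 26.
        At 11: no right child.
        Visit 11.
      Visit 10.
    At 31: go right to 36.
      At 36: go left to 7.
        7 is a leaf — visit 7.
      At 36: no right child.
      Visit 36.
    Visit 31.
  Visit 34.
Visit 28.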